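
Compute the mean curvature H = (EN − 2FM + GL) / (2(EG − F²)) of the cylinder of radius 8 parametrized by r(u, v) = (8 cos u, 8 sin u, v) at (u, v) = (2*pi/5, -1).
H = -1/16

With E = 64, F = 0, G = 1, L = -8, M = 0, N = 0, assemble
  H = (EN − 2FM + GL) / (2(EG − F²)) = -1/16.
At (u, v) = (2*pi/5, -1): H = -1/16.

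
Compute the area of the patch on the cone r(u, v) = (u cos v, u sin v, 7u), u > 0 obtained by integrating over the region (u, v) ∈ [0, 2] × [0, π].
Area = 10*sqrt(2)*pi

Area = ∫∫ √(EG − F²) du dv with √(EG − F²) = 5*sqrt(2)*Abs(u). Integrating over [0, 2] × [0, π] gives 10*sqrt(2)*pi.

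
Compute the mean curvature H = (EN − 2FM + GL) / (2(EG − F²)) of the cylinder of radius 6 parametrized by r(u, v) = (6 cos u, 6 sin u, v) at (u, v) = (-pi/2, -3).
H = -1/12

With E = 36, F = 0, G = 1, L = -6, M = 0, N = 0, assemble
  H = (EN − 2FM + GL) / (2(EG − F²)) = -1/12.
At (u, v) = (-pi/2, -3): H = -1/12.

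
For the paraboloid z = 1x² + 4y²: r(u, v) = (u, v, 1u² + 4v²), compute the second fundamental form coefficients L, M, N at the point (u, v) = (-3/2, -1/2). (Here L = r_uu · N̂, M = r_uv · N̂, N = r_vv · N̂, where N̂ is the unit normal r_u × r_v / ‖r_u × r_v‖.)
L = sqrt(26)/13;  M = 0;  N = 4*sqrt(26)/13

Compute the unit normal N̂(u, v) = (-2*u/sqrt(4*u^2 + 64*v^2 + 1), -8*v/sqrt(4*u^2 + 64*v^2 + 1), 1/sqrt(4*u^2 + 64*v^2 + 1)), and the second partials r_uu, r_uv, r_vv. Take dot products:
  L(u, v) = r_uu · N̂ = 2/sqrt(4*u^2 + 64*v^2 + 1),
  M(u, v) = r_uv · N̂ = 0,
  N(u, v) = r_vv · N̂ = 8/sqrt(4*u^2 + 64*v^2 + 1).
Evaluating at (u, v) = (-3/2, -1/2):
  L = sqrt(26)/13, M = 0, N = 4*sqrt(26)/13.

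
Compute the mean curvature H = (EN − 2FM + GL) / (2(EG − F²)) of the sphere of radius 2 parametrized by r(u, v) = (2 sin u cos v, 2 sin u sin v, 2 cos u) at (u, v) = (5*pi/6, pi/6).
H = -1/2

With E = 4, F = 0, G = 4*sin(u)^2, L = -2*sin(u)/Abs(sin(u)), M = 0, N = -2*sin(u)^3/Abs(sin(u)), assemble
  H = (EN − 2FM + GL) / (2(EG − F²)) = -sin(u)/(2*Abs(sin(u))).
At (u, v) = (5*pi/6, pi/6): H = -1/2.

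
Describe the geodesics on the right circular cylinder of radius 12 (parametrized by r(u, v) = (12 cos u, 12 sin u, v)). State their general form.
The cylinder is flat (K = 0) and locally isometric to the plane via the development (u, v) ↦ (12 u, v). Geodesics are the pre-images of straight lines: circles (v constant), vertical lines (u constant), and helices (v = c · u + d) for constants c, d.

A right cylinder has E = 12², F = 0, G = 1, so EG − F² = 12², and L = −12, M = N = 0, giving K = (LN − M²)/(EG − F²) = 0 everywhere. A flat surface is locally isometric to the Euclidean plane via the map (u, v) ↦ (12 u, v). Straight lines in the (x̃, ỹ) plane pull back to: (a) horizontal circles (v = const), (b) vertical generators (u = const), and (c) helices (12 u tan θ = v, i.e. v = c · u + d).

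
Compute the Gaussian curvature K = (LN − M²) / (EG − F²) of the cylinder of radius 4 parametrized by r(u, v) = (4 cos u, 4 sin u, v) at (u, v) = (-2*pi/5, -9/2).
K = 0

Coefficients of the first fundamental form: E = 16, F = 0, G = 1.
Coefficients of the second fundamental form: L = -4, M = 0, N = 0.
Assemble K = (LN − M²)/(EG − F²) = 0. At (u, v) = (-2*pi/5, -9/2): K = 0.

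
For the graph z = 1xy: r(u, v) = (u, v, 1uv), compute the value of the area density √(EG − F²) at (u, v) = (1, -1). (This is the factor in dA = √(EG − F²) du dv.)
√(EG − F²)|_{(1, -1)} = sqrt(3)

E = v^2 + 1, F = u*v, G = u^2 + 1, so EG − F² = u^2 + v^2 + 1. Taking the positive square root: √(EG − F²) = sqrt(u^2 + v^2 + 1). At (u, v) = (1, -1): sqrt(3).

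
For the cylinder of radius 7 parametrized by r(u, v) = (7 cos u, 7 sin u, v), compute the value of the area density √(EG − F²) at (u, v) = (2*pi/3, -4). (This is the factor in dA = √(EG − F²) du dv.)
√(EG − F²)|_{(2*pi/3, -4)} = 7

E = 49, F = 0, G = 1, so EG − F² = 49. Taking the positive square root: √(EG − F²) = 7. At (u, v) = (2*pi/3, -4): 7.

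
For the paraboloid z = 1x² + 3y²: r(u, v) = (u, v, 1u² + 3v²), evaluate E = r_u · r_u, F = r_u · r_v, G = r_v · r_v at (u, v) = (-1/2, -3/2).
E = 2;  F = 9;  G = 82

Partials: r_u = (1, 0, 2*u), r_v = (0, 1, 6*v). As functions of (u, v):
  E = r_u · r_u = 4*u^2 + 1,
  F = r_u · r_v = 12*u*v,
  G = r_v · r_v = 36*v^2 + 1.
Evaluating at (u, v) = (-1/2, -3/2): E = 2, F = 9, G = 82.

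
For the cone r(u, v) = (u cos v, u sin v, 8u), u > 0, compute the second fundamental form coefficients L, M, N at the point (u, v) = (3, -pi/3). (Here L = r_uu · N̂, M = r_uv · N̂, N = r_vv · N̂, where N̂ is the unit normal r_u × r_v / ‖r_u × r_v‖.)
L = 0;  M = 0;  N = 24*sqrt(65)/65

Compute the unit normal N̂(u, v) = (-8*sqrt(65)*u*cos(v)/(65*Abs(u)), -8*sqrt(65)*u*sin(v)/(65*Abs(u)), sqrt(65)*u/(65*Abs(u))), and the second partials r_uu, r_uv, r_vv. Take dot products:
  L(u, v) = r_uu · N̂ = 0,
  M(u, v) = r_uv · N̂ = 0,
  N(u, v) = r_vv · N̂ = 8*sqrt(65)*u^2/(65*Abs(u)).
Evaluating at (u, v) = (3, -pi/3):
  L = 0, M = 0, N = 24*sqrt(65)/65.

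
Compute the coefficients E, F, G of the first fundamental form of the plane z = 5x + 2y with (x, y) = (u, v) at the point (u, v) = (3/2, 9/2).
E = 26;  F = 10;  G = 5

Partials: r_u = (1, 0, 5), r_v = (0, 1, 2). As functions of (u, v):
  E = r_u · r_u = 26,
  F = r_u · r_v = 10,
  G = r_v · r_v = 5.
Evaluating at (u, v) = (3/2, 9/2): E = 26, F = 10, G = 5.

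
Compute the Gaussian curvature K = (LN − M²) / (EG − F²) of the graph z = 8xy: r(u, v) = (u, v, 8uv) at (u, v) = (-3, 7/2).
K = -64/1852321

Coefficients of the first fundamental form: E = 64*v^2 + 1, F = 64*u*v, G = 64*u^2 + 1.
Coefficients of the second fundamental form: L = 0, M = 8/sqrt(64*u^2 + 64*v^2 + 1), N = 0.
Assemble K = (LN − M²)/(EG − F²) = -64/(4096*u^4 + 8192*u^2*v^2 + 128*u^2 + 4096*v^4 + 128*v^2 + 1). At (u, v) = (-3, 7/2): K = -64/1852321.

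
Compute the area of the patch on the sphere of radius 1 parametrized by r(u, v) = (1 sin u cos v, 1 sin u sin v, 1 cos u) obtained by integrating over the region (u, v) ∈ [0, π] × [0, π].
Area = 2*pi

Area = ∫∫ √(EG − F²) du dv with √(EG − F²) = Abs(sin(u)). Integrating over [0, π] × [0, π] gives 2*pi.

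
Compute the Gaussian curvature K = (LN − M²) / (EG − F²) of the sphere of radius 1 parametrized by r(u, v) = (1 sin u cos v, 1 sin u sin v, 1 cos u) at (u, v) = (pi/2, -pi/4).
K = 1

Coefficients of the first fundamental form: E = 1, F = 0, G = sin(u)^2.
Coefficients of the second fundamental form: L = -sin(u)/Abs(sin(u)), M = 0, N = -sin(u)^3/Abs(sin(u)).
Assemble K = (LN − M²)/(EG − F²) = 1. At (u, v) = (pi/2, -pi/4): K = 1.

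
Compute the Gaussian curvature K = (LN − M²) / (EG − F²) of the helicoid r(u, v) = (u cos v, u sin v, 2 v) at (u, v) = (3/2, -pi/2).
K = -64/625

Coefficients of the first fundamental form: E = 1, F = 0, G = u^2 + 4.
Coefficients of the second fundamental form: L = 0, M = -2/sqrt(u^2 + 4), N = 0.
Assemble K = (LN − M²)/(EG − F²) = -4/(u^2 + 4)^2. At (u, v) = (3/2, -pi/2): K = -64/625.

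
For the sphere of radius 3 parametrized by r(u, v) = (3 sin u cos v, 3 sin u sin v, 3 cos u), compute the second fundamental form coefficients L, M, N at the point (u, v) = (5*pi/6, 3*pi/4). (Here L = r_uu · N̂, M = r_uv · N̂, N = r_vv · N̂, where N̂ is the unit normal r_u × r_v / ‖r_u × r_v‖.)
L = -3;  M = 0;  N = -3/4

Compute the unit normal N̂(u, v) = (sin(u)^2*cos(v)/Abs(sin(u)), sin(u)^2*sin(v)/Abs(sin(u)), sin(2*u)/(2*Abs(sin(u)))), and the second partials r_uu, r_uv, r_vv. Take dot products:
  L(u, v) = r_uu · N̂ = -3*sin(u)/Abs(sin(u)),
  M(u, v) = r_uv · N̂ = 0,
  N(u, v) = r_vv · N̂ = -3*sin(u)^3/Abs(sin(u)).
Evaluating at (u, v) = (5*pi/6, 3*pi/4):
  L = -3, M = 0, N = -3/4.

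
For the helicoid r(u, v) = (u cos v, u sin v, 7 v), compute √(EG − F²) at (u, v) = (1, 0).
√(EG − F²)|_{(1, 0)} = 5*sqrt(2)

E = 1, F = 0, G = u^2 + 49; EG − F² = u^2 + 49; √(EG − F²) = sqrt(u^2 + 49). At the given point: 5*sqrt(2).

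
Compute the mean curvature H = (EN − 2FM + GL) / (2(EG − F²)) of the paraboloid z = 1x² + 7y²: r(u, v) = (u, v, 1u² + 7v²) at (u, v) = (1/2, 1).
H = 211*sqrt(22)/13068

With E = 4*u^2 + 1, F = 28*u*v, G = 196*v^2 + 1, L = 2/sqrt(4*u^2 + 196*v^2 + 1), M = 0, N = 14/sqrt(4*u^2 + 196*v^2 + 1), assemble
  H = (EN − 2FM + GL) / (2(EG − F²)) = 4*(7*u^2 + 49*v^2 + 2)/(4*u^2 + 196*v^2 + 1)^(3/2).
At (u, v) = (1/2, 1): H = 211*sqrt(22)/13068.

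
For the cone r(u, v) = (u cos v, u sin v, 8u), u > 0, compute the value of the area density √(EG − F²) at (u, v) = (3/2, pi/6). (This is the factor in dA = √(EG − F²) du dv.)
√(EG − F²)|_{(3/2, pi/6)} = 3*sqrt(65)/2

E = 65, F = 0, G = u^2, so EG − F² = 65*u^2. Taking the positive square root: √(EG − F²) = sqrt(65)*Abs(u). At (u, v) = (3/2, pi/6): 3*sqrt(65)/2.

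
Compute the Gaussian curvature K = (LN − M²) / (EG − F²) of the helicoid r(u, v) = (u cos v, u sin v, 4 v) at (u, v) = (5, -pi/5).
K = -16/1681

Coefficients of the first fundamental form: E = 1, F = 0, G = u^2 + 16.
Coefficients of the second fundamental form: L = 0, M = -4/sqrt(u^2 + 16), N = 0.
Assemble K = (LN − M²)/(EG − F²) = -16/(u^2 + 16)^2. At (u, v) = (5, -pi/5): K = -16/1681.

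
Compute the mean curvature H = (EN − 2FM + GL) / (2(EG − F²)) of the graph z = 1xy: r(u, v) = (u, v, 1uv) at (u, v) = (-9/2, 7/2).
H = 63*sqrt(134)/8978

With E = v^2 + 1, F = u*v, G = u^2 + 1, L = 0, M = 1/sqrt(u^2 + v^2 + 1), N = 0, assemble
  H = (EN − 2FM + GL) / (2(EG − F²)) = -u*v/(u^2 + v^2 + 1)^(3/2).
At (u, v) = (-9/2, 7/2): H = 63*sqrt(134)/8978.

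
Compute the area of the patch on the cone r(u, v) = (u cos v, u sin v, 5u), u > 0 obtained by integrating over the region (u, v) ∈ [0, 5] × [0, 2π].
Area = 25*sqrt(26)*pi

Area = ∫∫ √(EG − F²) du dv with √(EG − F²) = sqrt(26)*Abs(u). Integrating over [0, 5] × [0, 2π] gives 25*sqrt(26)*pi.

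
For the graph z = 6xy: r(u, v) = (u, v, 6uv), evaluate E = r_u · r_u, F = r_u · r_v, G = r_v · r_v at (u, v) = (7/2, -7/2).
E = 442;  F = -441;  G = 442

Partials: r_u = (1, 0, 6*v), r_v = (0, 1, 6*u). As functions of (u, v):
  E = r_u · r_u = 36*v^2 + 1,
  F = r_u · r_v = 36*u*v,
  G = r_v · r_v = 36*u^2 + 1.
Evaluating at (u, v) = (7/2, -7/2): E = 442, F = -441, G = 442.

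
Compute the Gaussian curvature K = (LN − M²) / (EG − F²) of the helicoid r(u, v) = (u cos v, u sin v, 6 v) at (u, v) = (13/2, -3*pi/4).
K = -576/97969

Coefficients of the first fundamental form: E = 1, F = 0, G = u^2 + 36.
Coefficients of the second fundamental form: L = 0, M = -6/sqrt(u^2 + 36), N = 0.
Assemble K = (LN − M²)/(EG − F²) = -36/(u^2 + 36)^2. At (u, v) = (13/2, -3*pi/4): K = -576/97969.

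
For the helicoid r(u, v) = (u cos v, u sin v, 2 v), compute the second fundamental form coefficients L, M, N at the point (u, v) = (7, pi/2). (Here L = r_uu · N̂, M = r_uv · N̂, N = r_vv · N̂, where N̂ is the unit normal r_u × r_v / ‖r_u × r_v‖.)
L = 0;  M = -2*sqrt(53)/53;  N = 0

Compute the unit normal N̂(u, v) = (2*sin(v)/sqrt(u^2 + 4), -2*cos(v)/sqrt(u^2 + 4), u/sqrt(u^2 + 4)), and the second partials r_uu, r_uv, r_vv. Take dot products:
  L(u, v) = r_uu · N̂ = 0,
  M(u, v) = r_uv · N̂ = -2/sqrt(u^2 + 4),
  N(u, v) = r_vv · N̂ = 0.
Evaluating at (u, v) = (7, pi/2):
  L = 0, M = -2*sqrt(53)/53, N = 0.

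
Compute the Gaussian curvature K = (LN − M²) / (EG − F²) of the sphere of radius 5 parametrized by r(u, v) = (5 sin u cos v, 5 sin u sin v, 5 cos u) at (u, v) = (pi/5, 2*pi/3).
K = 1/25

Coefficients of the first fundamental form: E = 25, F = 0, G = 25*sin(u)^2.
Coefficients of the second fundamental form: L = -5*sin(u)/Abs(sin(u)), M = 0, N = -5*sin(u)^3/Abs(sin(u)).
Assemble K = (LN − M²)/(EG − F²) = 1/25. At (u, v) = (pi/5, 2*pi/3): K = 1/25.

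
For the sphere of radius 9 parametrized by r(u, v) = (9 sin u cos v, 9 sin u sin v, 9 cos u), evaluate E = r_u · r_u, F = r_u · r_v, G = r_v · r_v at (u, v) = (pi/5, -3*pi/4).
E = 81;  F = 0;  G = 405/8 - 81*sqrt(5)/8

Partials: r_u = (9*cos(u)*cos(v), 9*sin(v)*cos(u), -9*sin(u)), r_v = (-9*sin(u)*sin(v), 9*sin(u)*cos(v), 0). As functions of (u, v):
  E = r_u · r_u = 81,
  F = r_u · r_v = 0,
  G = r_v · r_v = 81*sin(u)^2.
Evaluating at (u, v) = (pi/5, -3*pi/4): E = 81, F = 0, G = 405/8 - 81*sqrt(5)/8.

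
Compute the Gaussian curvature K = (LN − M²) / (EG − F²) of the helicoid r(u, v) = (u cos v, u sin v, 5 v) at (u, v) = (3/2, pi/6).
K = -400/11881

Coefficients of the first fundamental form: E = 1, F = 0, G = u^2 + 25.
Coefficients of the second fundamental form: L = 0, M = -5/sqrt(u^2 + 25), N = 0.
Assemble K = (LN − M²)/(EG − F²) = -25/(u^2 + 25)^2. At (u, v) = (3/2, pi/6): K = -400/11881.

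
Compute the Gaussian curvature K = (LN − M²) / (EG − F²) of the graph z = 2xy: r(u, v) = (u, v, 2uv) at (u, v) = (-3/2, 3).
K = -1/529

Coefficients of the first fundamental form: E = 4*v^2 + 1, F = 4*u*v, G = 4*u^2 + 1.
Coefficients of the second fundamental form: L = 0, M = 2/sqrt(4*u^2 + 4*v^2 + 1), N = 0.
Assemble K = (LN − M²)/(EG − F²) = -4/(16*u^4 + 32*u^2*v^2 + 8*u^2 + 16*v^4 + 8*v^2 + 1). At (u, v) = (-3/2, 3): K = -1/529.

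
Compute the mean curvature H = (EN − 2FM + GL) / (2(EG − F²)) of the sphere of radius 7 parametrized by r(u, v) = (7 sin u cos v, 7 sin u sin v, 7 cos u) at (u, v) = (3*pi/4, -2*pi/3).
H = -1/7

With E = 49, F = 0, G = 49*sin(u)^2, L = -7*sin(u)/Abs(sin(u)), M = 0, N = -7*sin(u)^3/Abs(sin(u)), assemble
  H = (EN − 2FM + GL) / (2(EG − F²)) = -sin(u)/(7*Abs(sin(u))).
At (u, v) = (3*pi/4, -2*pi/3): H = -1/7.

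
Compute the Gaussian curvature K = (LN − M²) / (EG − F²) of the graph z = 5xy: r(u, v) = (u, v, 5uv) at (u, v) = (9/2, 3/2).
K = -100/1270129

Coefficients of the first fundamental form: E = 25*v^2 + 1, F = 25*u*v, G = 25*u^2 + 1.
Coefficients of the second fundamental form: L = 0, M = 5/sqrt(25*u^2 + 25*v^2 + 1), N = 0.
Assemble K = (LN − M²)/(EG − F²) = -25/(625*u^4 + 1250*u^2*v^2 + 50*u^2 + 625*v^4 + 50*v^2 + 1). At (u, v) = (9/2, 3/2): K = -100/1270129.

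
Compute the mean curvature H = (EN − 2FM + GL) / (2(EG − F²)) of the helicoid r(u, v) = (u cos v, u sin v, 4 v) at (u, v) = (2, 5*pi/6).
H = 0

With E = 1, F = 0, G = u^2 + 16, L = 0, M = -4/sqrt(u^2 + 16), N = 0, assemble
  H = (EN − 2FM + GL) / (2(EG − F²)) = 0.
At (u, v) = (2, 5*pi/6): H = 0.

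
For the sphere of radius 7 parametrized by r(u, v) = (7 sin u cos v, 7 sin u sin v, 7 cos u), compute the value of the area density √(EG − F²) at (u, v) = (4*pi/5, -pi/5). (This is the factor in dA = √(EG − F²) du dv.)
√(EG − F²)|_{(4*pi/5, -pi/5)} = 49*sqrt(10 - 2*sqrt(5))/4

E = 49, F = 0, G = 49*sin(u)^2, so EG − F² = 2401*sin(u)^2. Taking the positive square root: √(EG − F²) = 49*Abs(sin(u)). At (u, v) = (4*pi/5, -pi/5): 49*sqrt(10 - 2*sqrt(5))/4.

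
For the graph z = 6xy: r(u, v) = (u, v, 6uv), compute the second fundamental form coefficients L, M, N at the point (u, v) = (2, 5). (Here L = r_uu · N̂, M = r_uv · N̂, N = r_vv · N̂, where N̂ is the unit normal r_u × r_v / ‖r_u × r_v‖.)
L = 0;  M = 6*sqrt(1045)/1045;  N = 0

Compute the unit normal N̂(u, v) = (-6*v/sqrt(36*u^2 + 36*v^2 + 1), -6*u/sqrt(36*u^2 + 36*v^2 + 1), 1/sqrt(36*u^2 + 36*v^2 + 1)), and the second partials r_uu, r_uv, r_vv. Take dot products:
  L(u, v) = r_uu · N̂ = 0,
  M(u, v) = r_uv · N̂ = 6/sqrt(36*u^2 + 36*v^2 + 1),
  N(u, v) = r_vv · N̂ = 0.
Evaluating at (u, v) = (2, 5):
  L = 0, M = 6*sqrt(1045)/1045, N = 0.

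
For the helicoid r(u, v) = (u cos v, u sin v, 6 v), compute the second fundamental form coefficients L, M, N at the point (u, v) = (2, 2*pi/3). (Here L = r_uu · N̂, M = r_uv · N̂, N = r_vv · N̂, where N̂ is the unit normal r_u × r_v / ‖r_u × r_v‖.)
L = 0;  M = -3*sqrt(10)/10;  N = 0

Compute the unit normal N̂(u, v) = (6*sin(v)/sqrt(u^2 + 36), -6*cos(v)/sqrt(u^2 + 36), u/sqrt(u^2 + 36)), and the second partials r_uu, r_uv, r_vv. Take dot products:
  L(u, v) = r_uu · N̂ = 0,
  M(u, v) = r_uv · N̂ = -6/sqrt(u^2 + 36),
  N(u, v) = r_vv · N̂ = 0.
Evaluating at (u, v) = (2, 2*pi/3):
  L = 0, M = -3*sqrt(10)/10, N = 0.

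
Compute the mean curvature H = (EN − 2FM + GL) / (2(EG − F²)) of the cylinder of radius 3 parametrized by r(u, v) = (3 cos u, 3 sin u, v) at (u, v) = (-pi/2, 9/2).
H = -1/6

With E = 9, F = 0, G = 1, L = -3, M = 0, N = 0, assemble
  H = (EN − 2FM + GL) / (2(EG − F²)) = -1/6.
At (u, v) = (-pi/2, 9/2): H = -1/6.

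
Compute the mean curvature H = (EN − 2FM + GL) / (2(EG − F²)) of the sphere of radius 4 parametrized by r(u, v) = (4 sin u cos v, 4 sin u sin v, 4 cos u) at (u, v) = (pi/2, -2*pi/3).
H = -1/4

With E = 16, F = 0, G = 16*sin(u)^2, L = -4*sin(u)/Abs(sin(u)), M = 0, N = -4*sin(u)^3/Abs(sin(u)), assemble
  H = (EN − 2FM + GL) / (2(EG − F²)) = -sin(u)/(4*Abs(sin(u))).
At (u, v) = (pi/2, -2*pi/3): H = -1/4.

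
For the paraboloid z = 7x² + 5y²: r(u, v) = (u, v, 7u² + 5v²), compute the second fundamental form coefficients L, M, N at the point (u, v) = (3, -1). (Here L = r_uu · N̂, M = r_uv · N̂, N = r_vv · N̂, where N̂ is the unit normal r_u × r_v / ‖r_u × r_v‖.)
L = 14*sqrt(1865)/1865;  M = 0;  N = 2*sqrt(1865)/373

Compute the unit normal N̂(u, v) = (-14*u/sqrt(196*u^2 + 100*v^2 + 1), -10*v/sqrt(196*u^2 + 100*v^2 + 1), 1/sqrt(196*u^2 + 100*v^2 + 1)), and the second partials r_uu, r_uv, r_vv. Take dot products:
  L(u, v) = r_uu · N̂ = 14/sqrt(196*u^2 + 100*v^2 + 1),
  M(u, v) = r_uv · N̂ = 0,
  N(u, v) = r_vv · N̂ = 10/sqrt(196*u^2 + 100*v^2 + 1).
Evaluating at (u, v) = (3, -1):
  L = 14*sqrt(1865)/1865, M = 0, N = 2*sqrt(1865)/373.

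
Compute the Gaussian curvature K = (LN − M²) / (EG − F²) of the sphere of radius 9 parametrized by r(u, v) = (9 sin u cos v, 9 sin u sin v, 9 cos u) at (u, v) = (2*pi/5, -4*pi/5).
K = 1/81

Coefficients of the first fundamental form: E = 81, F = 0, G = 81*sin(u)^2.
Coefficients of the second fundamental form: L = -9*sin(u)/Abs(sin(u)), M = 0, N = -9*sin(u)^3/Abs(sin(u)).
Assemble K = (LN − M²)/(EG − F²) = 1/81. At (u, v) = (2*pi/5, -4*pi/5): K = 1/81.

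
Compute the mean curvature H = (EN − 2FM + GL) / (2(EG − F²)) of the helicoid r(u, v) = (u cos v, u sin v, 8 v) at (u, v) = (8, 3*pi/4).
H = 0

With E = 1, F = 0, G = u^2 + 64, L = 0, M = -8/sqrt(u^2 + 64), N = 0, assemble
  H = (EN − 2FM + GL) / (2(EG − F²)) = 0.
At (u, v) = (8, 3*pi/4): H = 0.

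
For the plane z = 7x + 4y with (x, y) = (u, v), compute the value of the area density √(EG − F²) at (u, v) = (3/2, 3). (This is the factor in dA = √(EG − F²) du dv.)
√(EG − F²)|_{(3/2, 3)} = sqrt(66)

E = 50, F = 28, G = 17, so EG − F² = 66. Taking the positive square root: √(EG − F²) = sqrt(66). At (u, v) = (3/2, 3): sqrt(66).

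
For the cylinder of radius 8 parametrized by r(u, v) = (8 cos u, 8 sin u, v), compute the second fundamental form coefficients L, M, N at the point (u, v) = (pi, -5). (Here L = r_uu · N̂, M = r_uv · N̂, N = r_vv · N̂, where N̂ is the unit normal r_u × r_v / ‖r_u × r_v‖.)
L = -8;  M = 0;  N = 0

Compute the unit normal N̂(u, v) = (cos(u), sin(u), 0), and the second partials r_uu, r_uv, r_vv. Take dot products:
  L(u, v) = r_uu · N̂ = -8,
  M(u, v) = r_uv · N̂ = 0,
  N(u, v) = r_vv · N̂ = 0.
Evaluating at (u, v) = (pi, -5):
  L = -8, M = 0, N = 0.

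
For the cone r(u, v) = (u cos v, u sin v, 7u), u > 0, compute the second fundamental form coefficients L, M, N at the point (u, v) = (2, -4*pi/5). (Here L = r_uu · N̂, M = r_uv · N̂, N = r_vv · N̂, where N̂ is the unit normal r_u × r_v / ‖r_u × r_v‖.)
L = 0;  M = 0;  N = 7*sqrt(2)/5

Compute the unit normal N̂(u, v) = (-7*sqrt(2)*u*cos(v)/(10*Abs(u)), -7*sqrt(2)*u*sin(v)/(10*Abs(u)), sqrt(2)*u/(10*Abs(u))), and the second partials r_uu, r_uv, r_vv. Take dot products:
  L(u, v) = r_uu · N̂ = 0,
  M(u, v) = r_uv · N̂ = 0,
  N(u, v) = r_vv · N̂ = 7*sqrt(2)*u^2/(10*Abs(u)).
Evaluating at (u, v) = (2, -4*pi/5):
  L = 0, M = 0, N = 7*sqrt(2)/5.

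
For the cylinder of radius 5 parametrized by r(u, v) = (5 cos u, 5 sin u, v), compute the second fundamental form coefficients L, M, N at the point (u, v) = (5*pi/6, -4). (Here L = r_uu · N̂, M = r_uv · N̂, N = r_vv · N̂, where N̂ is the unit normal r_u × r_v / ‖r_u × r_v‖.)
L = -5;  M = 0;  N = 0

Compute the unit normal N̂(u, v) = (cos(u), sin(u), 0), and the second partials r_uu, r_uv, r_vv. Take dot products:
  L(u, v) = r_uu · N̂ = -5,
  M(u, v) = r_uv · N̂ = 0,
  N(u, v) = r_vv · N̂ = 0.
Evaluating at (u, v) = (5*pi/6, -4):
  L = -5, M = 0, N = 0.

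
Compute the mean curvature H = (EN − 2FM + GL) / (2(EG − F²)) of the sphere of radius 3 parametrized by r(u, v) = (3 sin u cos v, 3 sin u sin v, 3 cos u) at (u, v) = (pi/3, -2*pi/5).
H = -1/3

With E = 9, F = 0, G = 9*sin(u)^2, L = -3*sin(u)/Abs(sin(u)), M = 0, N = -3*sin(u)^3/Abs(sin(u)), assemble
  H = (EN − 2FM + GL) / (2(EG − F²)) = -sin(u)/(3*Abs(sin(u))).
At (u, v) = (pi/3, -2*pi/5): H = -1/3.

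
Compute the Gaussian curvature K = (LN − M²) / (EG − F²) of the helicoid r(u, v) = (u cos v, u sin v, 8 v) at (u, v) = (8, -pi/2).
K = -1/256

Coefficients of the first fundamental form: E = 1, F = 0, G = u^2 + 64.
Coefficients of the second fundamental form: L = 0, M = -8/sqrt(u^2 + 64), N = 0.
Assemble K = (LN − M²)/(EG − F²) = -64/(u^2 + 64)^2. At (u, v) = (8, -pi/2): K = -1/256.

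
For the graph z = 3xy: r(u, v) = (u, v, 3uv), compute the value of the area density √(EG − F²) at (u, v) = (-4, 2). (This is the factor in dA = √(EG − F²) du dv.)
√(EG − F²)|_{(-4, 2)} = sqrt(181)

E = 9*v^2 + 1, F = 9*u*v, G = 9*u^2 + 1, so EG − F² = 9*u^2 + 9*v^2 + 1. Taking the positive square root: √(EG − F²) = sqrt(9*u^2 + 9*v^2 + 1). At (u, v) = (-4, 2): sqrt(181).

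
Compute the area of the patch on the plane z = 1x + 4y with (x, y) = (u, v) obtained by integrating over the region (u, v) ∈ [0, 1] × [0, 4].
Area = 12*sqrt(2)

Area = ∫∫ √(EG − F²) du dv with √(EG − F²) = 3*sqrt(2). Integrating over [0, 1] × [0, 4] gives 12*sqrt(2).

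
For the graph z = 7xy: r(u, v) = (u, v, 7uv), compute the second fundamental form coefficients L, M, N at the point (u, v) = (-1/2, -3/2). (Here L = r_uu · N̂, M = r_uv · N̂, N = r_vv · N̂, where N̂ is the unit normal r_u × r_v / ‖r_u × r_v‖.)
L = 0;  M = 7*sqrt(494)/247;  N = 0

Compute the unit normal N̂(u, v) = (-7*v/sqrt(49*u^2 + 49*v^2 + 1), -7*u/sqrt(49*u^2 + 49*v^2 + 1), 1/sqrt(49*u^2 + 49*v^2 + 1)), and the second partials r_uu, r_uv, r_vv. Take dot products:
  L(u, v) = r_uu · N̂ = 0,
  M(u, v) = r_uv · N̂ = 7/sqrt(49*u^2 + 49*v^2 + 1),
  N(u, v) = r_vv · N̂ = 0.
Evaluating at (u, v) = (-1/2, -3/2):
  L = 0, M = 7*sqrt(494)/247, N = 0.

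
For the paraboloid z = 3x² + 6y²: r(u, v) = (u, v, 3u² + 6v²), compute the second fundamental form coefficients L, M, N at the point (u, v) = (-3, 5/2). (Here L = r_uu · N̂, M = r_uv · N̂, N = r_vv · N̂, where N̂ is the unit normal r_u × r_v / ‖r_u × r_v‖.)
L = 6/35;  M = 0;  N = 12/35

Compute the unit normal N̂(u, v) = (-6*u/sqrt(36*u^2 + 144*v^2 + 1), -12*v/sqrt(36*u^2 + 144*v^2 + 1), 1/sqrt(36*u^2 + 144*v^2 + 1)), and the second partials r_uu, r_uv, r_vv. Take dot products:
  L(u, v) = r_uu · N̂ = 6/sqrt(36*u^2 + 144*v^2 + 1),
  M(u, v) = r_uv · N̂ = 0,
  N(u, v) = r_vv · N̂ = 12/sqrt(36*u^2 + 144*v^2 + 1).
Evaluating at (u, v) = (-3, 5/2):
  L = 6/35, M = 0, N = 12/35.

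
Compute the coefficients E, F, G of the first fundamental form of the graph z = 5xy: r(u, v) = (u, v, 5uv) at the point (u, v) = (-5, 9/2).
E = 2029/4;  F = -1125/2;  G = 626

Partials: r_u = (1, 0, 5*v), r_v = (0, 1, 5*u). As functions of (u, v):
  E = r_u · r_u = 25*v^2 + 1,
  F = r_u · r_v = 25*u*v,
  G = r_v · r_v = 25*u^2 + 1.
Evaluating at (u, v) = (-5, 9/2): E = 2029/4, F = -1125/2, G = 626.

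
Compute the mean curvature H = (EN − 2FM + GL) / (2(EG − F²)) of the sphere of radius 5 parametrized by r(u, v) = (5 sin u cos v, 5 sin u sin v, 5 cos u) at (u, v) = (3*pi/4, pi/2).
H = -1/5

With E = 25, F = 0, G = 25*sin(u)^2, L = -5*sin(u)/Abs(sin(u)), M = 0, N = -5*sin(u)^3/Abs(sin(u)), assemble
  H = (EN − 2FM + GL) / (2(EG − F²)) = -sin(u)/(5*Abs(sin(u))).
At (u, v) = (3*pi/4, pi/2): H = -1/5.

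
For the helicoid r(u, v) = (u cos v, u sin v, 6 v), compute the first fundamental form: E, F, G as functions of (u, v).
E = 1;  F = 0;  G = u^2 + 36

Compute partials: r_u = (cos(v), sin(v), 0), r_v = (-u*sin(v), u*cos(v), 6). Then
  E = r_u · r_u = 1,
  F = r_u · r_v = 0,
  G = r_v · r_v = u^2 + 36.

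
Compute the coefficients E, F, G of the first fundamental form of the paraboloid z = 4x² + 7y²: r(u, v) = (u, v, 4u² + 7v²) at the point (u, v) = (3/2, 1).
E = 145;  F = 168;  G = 197

Partials: r_u = (1, 0, 8*u), r_v = (0, 1, 14*v). As functions of (u, v):
  E = r_u · r_u = 64*u^2 + 1,
  F = r_u · r_v = 112*u*v,
  G = r_v · r_v = 196*v^2 + 1.
Evaluating at (u, v) = (3/2, 1): E = 145, F = 168, G = 197.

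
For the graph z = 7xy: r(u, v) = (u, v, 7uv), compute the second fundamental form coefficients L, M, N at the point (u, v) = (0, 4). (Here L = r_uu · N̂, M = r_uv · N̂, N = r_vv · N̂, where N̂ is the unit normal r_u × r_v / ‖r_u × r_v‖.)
L = 0;  M = 7*sqrt(785)/785;  N = 0

Compute the unit normal N̂(u, v) = (-7*v/sqrt(49*u^2 + 49*v^2 + 1), -7*u/sqrt(49*u^2 + 49*v^2 + 1), 1/sqrt(49*u^2 + 49*v^2 + 1)), and the second partials r_uu, r_uv, r_vv. Take dot products:
  L(u, v) = r_uu · N̂ = 0,
  M(u, v) = r_uv · N̂ = 7/sqrt(49*u^2 + 49*v^2 + 1),
  N(u, v) = r_vv · N̂ = 0.
Evaluating at (u, v) = (0, 4):
  L = 0, M = 7*sqrt(785)/785, N = 0.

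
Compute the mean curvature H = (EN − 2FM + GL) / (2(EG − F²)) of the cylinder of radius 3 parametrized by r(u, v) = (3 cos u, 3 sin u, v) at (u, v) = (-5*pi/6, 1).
H = -1/6

With E = 9, F = 0, G = 1, L = -3, M = 0, N = 0, assemble
  H = (EN − 2FM + GL) / (2(EG − F²)) = -1/6.
At (u, v) = (-5*pi/6, 1): H = -1/6.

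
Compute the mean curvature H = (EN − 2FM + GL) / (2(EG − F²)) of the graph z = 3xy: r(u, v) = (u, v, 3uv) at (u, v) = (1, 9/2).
H = -972*sqrt(769)/591361

With E = 9*v^2 + 1, F = 9*u*v, G = 9*u^2 + 1, L = 0, M = 3/sqrt(9*u^2 + 9*v^2 + 1), N = 0, assemble
  H = (EN − 2FM + GL) / (2(EG − F²)) = -27*u*v/(9*u^2 + 9*v^2 + 1)^(3/2).
At (u, v) = (1, 9/2): H = -972*sqrt(769)/591361.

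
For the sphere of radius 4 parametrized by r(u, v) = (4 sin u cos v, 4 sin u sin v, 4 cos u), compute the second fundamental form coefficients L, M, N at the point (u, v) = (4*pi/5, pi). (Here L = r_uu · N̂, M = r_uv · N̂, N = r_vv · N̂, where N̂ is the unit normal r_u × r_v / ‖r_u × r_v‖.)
L = -4;  M = 0;  N = -5/2 + sqrt(5)/2

Compute the unit normal N̂(u, v) = (sin(u)^2*cos(v)/Abs(sin(u)), sin(u)^2*sin(v)/Abs(sin(u)), sin(2*u)/(2*Abs(sin(u)))), and the second partials r_uu, r_uv, r_vv. Take dot products:
  L(u, v) = r_uu · N̂ = -4*sin(u)/Abs(sin(u)),
  M(u, v) = r_uv · N̂ = 0,
  N(u, v) = r_vv · N̂ = -4*sin(u)^3/Abs(sin(u)).
Evaluating at (u, v) = (4*pi/5, pi):
  L = -4, M = 0, N = -5/2 + sqrt(5)/2.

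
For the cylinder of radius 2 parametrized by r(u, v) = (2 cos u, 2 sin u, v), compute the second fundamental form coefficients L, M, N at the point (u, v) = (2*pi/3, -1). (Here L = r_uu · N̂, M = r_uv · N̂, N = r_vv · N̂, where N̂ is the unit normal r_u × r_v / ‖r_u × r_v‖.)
L = -2;  M = 0;  N = 0

Compute the unit normal N̂(u, v) = (cos(u), sin(u), 0), and the second partials r_uu, r_uv, r_vv. Take dot products:
  L(u, v) = r_uu · N̂ = -2,
  M(u, v) = r_uv · N̂ = 0,
  N(u, v) = r_vv · N̂ = 0.
Evaluating at (u, v) = (2*pi/3, -1):
  L = -2, M = 0, N = 0.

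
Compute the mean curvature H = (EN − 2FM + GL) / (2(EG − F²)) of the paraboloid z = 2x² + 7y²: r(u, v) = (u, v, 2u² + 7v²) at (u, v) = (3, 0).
H = 1017*sqrt(145)/21025

With E = 16*u^2 + 1, F = 56*u*v, G = 196*v^2 + 1, L = 4/sqrt(16*u^2 + 196*v^2 + 1), M = 0, N = 14/sqrt(16*u^2 + 196*v^2 + 1), assemble
  H = (EN − 2FM + GL) / (2(EG − F²)) = (112*u^2 + 392*v^2 + 9)/(16*u^2 + 196*v^2 + 1)^(3/2).
At (u, v) = (3, 0): H = 1017*sqrt(145)/21025.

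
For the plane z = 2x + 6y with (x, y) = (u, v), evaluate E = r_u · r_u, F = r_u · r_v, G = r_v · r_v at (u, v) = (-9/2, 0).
E = 5;  F = 12;  G = 37

Partials: r_u = (1, 0, 2), r_v = (0, 1, 6). As functions of (u, v):
  E = r_u · r_u = 5,
  F = r_u · r_v = 12,
  G = r_v · r_v = 37.
Evaluating at (u, v) = (-9/2, 0): E = 5, F = 12, G = 37.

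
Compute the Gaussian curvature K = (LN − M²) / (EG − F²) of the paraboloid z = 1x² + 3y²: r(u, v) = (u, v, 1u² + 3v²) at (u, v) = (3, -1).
K = 12/5329

Coefficients of the first fundamental form: E = 4*u^2 + 1, F = 12*u*v, G = 36*v^2 + 1.
Coefficients of the second fundamental form: L = 2/sqrt(4*u^2 + 36*v^2 + 1), M = 0, N = 6/sqrt(4*u^2 + 36*v^2 + 1).
Assemble K = (LN − M²)/(EG − F²) = 12/(16*u^4 + 288*u^2*v^2 + 8*u^2 + 1296*v^4 + 72*v^2 + 1). At (u, v) = (3, -1): K = 12/5329.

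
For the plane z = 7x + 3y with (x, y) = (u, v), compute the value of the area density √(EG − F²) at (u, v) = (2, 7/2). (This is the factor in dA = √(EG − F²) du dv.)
√(EG − F²)|_{(2, 7/2)} = sqrt(59)

E = 50, F = 21, G = 10, so EG − F² = 59. Taking the positive square root: √(EG − F²) = sqrt(59). At (u, v) = (2, 7/2): sqrt(59).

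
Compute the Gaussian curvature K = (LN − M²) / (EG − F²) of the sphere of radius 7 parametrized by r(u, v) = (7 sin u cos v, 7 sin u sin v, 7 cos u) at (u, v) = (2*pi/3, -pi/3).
K = 1/49

Coefficients of the first fundamental form: E = 49, F = 0, G = 49*sin(u)^2.
Coefficients of the second fundamental form: L = -7*sin(u)/Abs(sin(u)), M = 0, N = -7*sin(u)^3/Abs(sin(u)).
Assemble K = (LN − M²)/(EG − F²) = 1/49. At (u, v) = (2*pi/3, -pi/3): K = 1/49.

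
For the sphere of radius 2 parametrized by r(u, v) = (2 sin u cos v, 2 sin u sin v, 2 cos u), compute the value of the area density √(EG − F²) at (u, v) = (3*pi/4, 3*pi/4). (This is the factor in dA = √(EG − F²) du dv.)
√(EG − F²)|_{(3*pi/4, 3*pi/4)} = 2*sqrt(2)

E = 4, F = 0, G = 4*sin(u)^2, so EG − F² = 16*sin(u)^2. Taking the positive square root: √(EG − F²) = 4*Abs(sin(u)). At (u, v) = (3*pi/4, 3*pi/4): 2*sqrt(2).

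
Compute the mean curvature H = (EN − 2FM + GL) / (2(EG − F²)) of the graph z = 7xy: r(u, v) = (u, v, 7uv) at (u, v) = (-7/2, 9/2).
H = 21609*sqrt(6374)/20313938

With E = 49*v^2 + 1, F = 49*u*v, G = 49*u^2 + 1, L = 0, M = 7/sqrt(49*u^2 + 49*v^2 + 1), N = 0, assemble
  H = (EN − 2FM + GL) / (2(EG − F²)) = -343*u*v/(49*u^2 + 49*v^2 + 1)^(3/2).
At (u, v) = (-7/2, 9/2): H = 21609*sqrt(6374)/20313938.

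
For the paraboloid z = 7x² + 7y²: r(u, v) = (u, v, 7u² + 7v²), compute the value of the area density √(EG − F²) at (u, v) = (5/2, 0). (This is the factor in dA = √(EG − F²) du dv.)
√(EG − F²)|_{(5/2, 0)} = sqrt(1226)

E = 196*u^2 + 1, F = 196*u*v, G = 196*v^2 + 1, so EG − F² = 196*u^2 + 196*v^2 + 1. Taking the positive square root: √(EG − F²) = sqrt(196*u^2 + 196*v^2 + 1). At (u, v) = (5/2, 0): sqrt(1226).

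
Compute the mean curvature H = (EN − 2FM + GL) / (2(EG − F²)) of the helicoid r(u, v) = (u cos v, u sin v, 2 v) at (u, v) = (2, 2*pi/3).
H = 0

With E = 1, F = 0, G = u^2 + 4, L = 0, M = -2/sqrt(u^2 + 4), N = 0, assemble
  H = (EN − 2FM + GL) / (2(EG − F²)) = 0.
At (u, v) = (2, 2*pi/3): H = 0.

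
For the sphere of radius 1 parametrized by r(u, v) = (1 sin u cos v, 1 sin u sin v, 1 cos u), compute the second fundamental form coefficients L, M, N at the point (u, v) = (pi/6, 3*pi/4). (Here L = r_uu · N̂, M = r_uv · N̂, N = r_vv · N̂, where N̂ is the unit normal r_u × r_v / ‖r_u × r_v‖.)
L = -1;  M = 0;  N = -1/4

Compute the unit normal N̂(u, v) = (sin(u)^2*cos(v)/Abs(sin(u)), sin(u)^2*sin(v)/Abs(sin(u)), sin(2*u)/(2*Abs(sin(u)))), and the second partials r_uu, r_uv, r_vv. Take dot products:
  L(u, v) = r_uu · N̂ = -sin(u)/Abs(sin(u)),
  M(u, v) = r_uv · N̂ = 0,
  N(u, v) = r_vv · N̂ = -sin(u)^3/Abs(sin(u)).
Evaluating at (u, v) = (pi/6, 3*pi/4):
  L = -1, M = 0, N = -1/4.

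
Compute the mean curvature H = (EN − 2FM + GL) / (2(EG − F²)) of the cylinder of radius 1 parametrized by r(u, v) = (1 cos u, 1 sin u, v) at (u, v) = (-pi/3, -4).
H = -1/2

With E = 1, F = 0, G = 1, L = -1, M = 0, N = 0, assemble
  H = (EN − 2FM + GL) / (2(EG − F²)) = -1/2.
At (u, v) = (-pi/3, -4): H = -1/2.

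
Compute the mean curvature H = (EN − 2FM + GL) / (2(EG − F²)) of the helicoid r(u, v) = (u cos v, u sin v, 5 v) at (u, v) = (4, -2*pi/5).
H = 0

With E = 1, F = 0, G = u^2 + 25, L = 0, M = -5/sqrt(u^2 + 25), N = 0, assemble
  H = (EN − 2FM + GL) / (2(EG − F²)) = 0.
At (u, v) = (4, -2*pi/5): H = 0.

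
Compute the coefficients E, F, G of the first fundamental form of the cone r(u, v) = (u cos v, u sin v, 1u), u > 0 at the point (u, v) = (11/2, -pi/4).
E = 2;  F = 0;  G = 121/4

Partials: r_u = (cos(v), sin(v), 1), r_v = (-u*sin(v), u*cos(v), 0). As functions of (u, v):
  E = r_u · r_u = 2,
  F = r_u · r_v = 0,
  G = r_v · r_v = u^2.
Evaluating at (u, v) = (11/2, -pi/4): E = 2, F = 0, G = 121/4.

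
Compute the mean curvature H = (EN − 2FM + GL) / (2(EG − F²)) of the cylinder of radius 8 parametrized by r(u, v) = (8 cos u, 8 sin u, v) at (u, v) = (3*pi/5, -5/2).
H = -1/16

With E = 64, F = 0, G = 1, L = -8, M = 0, N = 0, assemble
  H = (EN − 2FM + GL) / (2(EG − F²)) = -1/16.
At (u, v) = (3*pi/5, -5/2): H = -1/16.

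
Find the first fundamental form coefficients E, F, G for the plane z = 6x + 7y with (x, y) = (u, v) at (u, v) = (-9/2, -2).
E = 37;  F = 42;  G = 50

Partials: r_u = (1, 0, 6), r_v = (0, 1, 7). As functions of (u, v):
  E = r_u · r_u = 37,
  F = r_u · r_v = 42,
  G = r_v · r_v = 50.
Evaluating at (u, v) = (-9/2, -2): E = 37, F = 42, G = 50.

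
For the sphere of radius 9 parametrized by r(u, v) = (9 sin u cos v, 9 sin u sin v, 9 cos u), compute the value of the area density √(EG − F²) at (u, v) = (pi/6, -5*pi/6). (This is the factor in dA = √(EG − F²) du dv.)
√(EG − F²)|_{(pi/6, -5*pi/6)} = 81/2

E = 81, F = 0, G = 81*sin(u)^2, so EG − F² = 6561*sin(u)^2. Taking the positive square root: √(EG − F²) = 81*Abs(sin(u)). At (u, v) = (pi/6, -5*pi/6): 81/2.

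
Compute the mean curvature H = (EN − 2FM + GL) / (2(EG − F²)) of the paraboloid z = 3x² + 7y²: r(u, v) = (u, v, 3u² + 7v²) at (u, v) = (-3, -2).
H = 4630*sqrt(1109)/1229881

With E = 36*u^2 + 1, F = 84*u*v, G = 196*v^2 + 1, L = 6/sqrt(36*u^2 + 196*v^2 + 1), M = 0, N = 14/sqrt(36*u^2 + 196*v^2 + 1), assemble
  H = (EN − 2FM + GL) / (2(EG − F²)) = 2*(126*u^2 + 294*v^2 + 5)/(36*u^2 + 196*v^2 + 1)^(3/2).
At (u, v) = (-3, -2): H = 4630*sqrt(1109)/1229881.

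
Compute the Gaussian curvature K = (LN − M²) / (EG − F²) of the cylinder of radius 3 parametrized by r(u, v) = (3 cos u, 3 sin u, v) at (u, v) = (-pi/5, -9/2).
K = 0

Coefficients of the first fundamental form: E = 9, F = 0, G = 1.
Coefficients of the second fundamental form: L = -3, M = 0, N = 0.
Assemble K = (LN − M²)/(EG − F²) = 0. At (u, v) = (-pi/5, -9/2): K = 0.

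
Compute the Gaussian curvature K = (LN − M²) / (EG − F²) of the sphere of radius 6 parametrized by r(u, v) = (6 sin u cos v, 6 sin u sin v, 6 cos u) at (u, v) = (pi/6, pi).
K = 1/36

Coefficients of the first fundamental form: E = 36, F = 0, G = 36*sin(u)^2.
Coefficients of the second fundamental form: L = -6*sin(u)/Abs(sin(u)), M = 0, N = -6*sin(u)^3/Abs(sin(u)).
Assemble K = (LN − M²)/(EG − F²) = 1/36. At (u, v) = (pi/6, pi): K = 1/36.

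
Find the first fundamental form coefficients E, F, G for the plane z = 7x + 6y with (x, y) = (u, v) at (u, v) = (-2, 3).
E = 50;  F = 42;  G = 37

Partials: r_u = (1, 0, 7), r_v = (0, 1, 6). As functions of (u, v):
  E = r_u · r_u = 50,
  F = r_u · r_v = 42,
  G = r_v · r_v = 37.
Evaluating at (u, v) = (-2, 3): E = 50, F = 42, G = 37.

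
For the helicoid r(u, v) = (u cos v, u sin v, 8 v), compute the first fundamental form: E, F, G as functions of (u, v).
E = 1;  F = 0;  G = u^2 + 64

Compute partials: r_u = (cos(v), sin(v), 0), r_v = (-u*sin(v), u*cos(v), 8). Then
  E = r_u · r_u = 1,
  F = r_u · r_v = 0,
  G = r_v · r_v = u^2 + 64.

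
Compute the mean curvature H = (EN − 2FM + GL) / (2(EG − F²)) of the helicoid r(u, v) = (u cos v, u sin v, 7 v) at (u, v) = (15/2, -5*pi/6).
H = 0

With E = 1, F = 0, G = u^2 + 49, L = 0, M = -7/sqrt(u^2 + 49), N = 0, assemble
  H = (EN − 2FM + GL) / (2(EG − F²)) = 0.
At (u, v) = (15/2, -5*pi/6): H = 0.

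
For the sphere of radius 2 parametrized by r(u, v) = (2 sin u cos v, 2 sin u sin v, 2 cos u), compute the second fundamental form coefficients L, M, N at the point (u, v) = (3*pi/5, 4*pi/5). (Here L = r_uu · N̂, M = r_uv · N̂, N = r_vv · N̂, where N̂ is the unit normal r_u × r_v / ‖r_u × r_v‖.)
L = -2;  M = 0;  N = -5/4 - sqrt(5)/4

Compute the unit normal N̂(u, v) = (sin(u)^2*cos(v)/Abs(sin(u)), sin(u)^2*sin(v)/Abs(sin(u)), sin(2*u)/(2*Abs(sin(u)))), and the second partials r_uu, r_uv, r_vv. Take dot products:
  L(u, v) = r_uu · N̂ = -2*sin(u)/Abs(sin(u)),
  M(u, v) = r_uv · N̂ = 0,
  N(u, v) = r_vv · N̂ = -2*sin(u)^3/Abs(sin(u)).
Evaluating at (u, v) = (3*pi/5, 4*pi/5):
  L = -2, M = 0, N = -5/4 - sqrt(5)/4.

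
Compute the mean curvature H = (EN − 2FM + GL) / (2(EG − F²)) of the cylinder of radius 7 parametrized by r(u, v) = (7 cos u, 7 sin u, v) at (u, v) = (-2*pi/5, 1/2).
H = -1/14

With E = 49, F = 0, G = 1, L = -7, M = 0, N = 0, assemble
  H = (EN − 2FM + GL) / (2(EG − F²)) = -1/14.
At (u, v) = (-2*pi/5, 1/2): H = -1/14.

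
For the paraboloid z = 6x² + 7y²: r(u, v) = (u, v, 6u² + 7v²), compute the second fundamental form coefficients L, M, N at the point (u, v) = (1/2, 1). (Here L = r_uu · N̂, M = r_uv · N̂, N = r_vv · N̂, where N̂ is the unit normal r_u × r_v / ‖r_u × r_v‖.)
L = 12*sqrt(233)/233;  M = 0;  N = 14*sqrt(233)/233

Compute the unit normal N̂(u, v) = (-12*u/sqrt(144*u^2 + 196*v^2 + 1), -14*v/sqrt(144*u^2 + 196*v^2 + 1), 1/sqrt(144*u^2 + 196*v^2 + 1)), and the second partials r_uu, r_uv, r_vv. Take dot products:
  L(u, v) = r_uu · N̂ = 12/sqrt(144*u^2 + 196*v^2 + 1),
  M(u, v) = r_uv · N̂ = 0,
  N(u, v) = r_vv · N̂ = 14/sqrt(144*u^2 + 196*v^2 + 1).
Evaluating at (u, v) = (1/2, 1):
  L = 12*sqrt(233)/233, M = 0, N = 14*sqrt(233)/233.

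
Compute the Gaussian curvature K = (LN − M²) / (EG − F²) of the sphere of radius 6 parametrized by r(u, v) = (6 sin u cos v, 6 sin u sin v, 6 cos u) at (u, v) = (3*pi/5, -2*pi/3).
K = 1/36

Coefficients of the first fundamental form: E = 36, F = 0, G = 36*sin(u)^2.
Coefficients of the second fundamental form: L = -6*sin(u)/Abs(sin(u)), M = 0, N = -6*sin(u)^3/Abs(sin(u)).
Assemble K = (LN − M²)/(EG − F²) = 1/36. At (u, v) = (3*pi/5, -2*pi/3): K = 1/36.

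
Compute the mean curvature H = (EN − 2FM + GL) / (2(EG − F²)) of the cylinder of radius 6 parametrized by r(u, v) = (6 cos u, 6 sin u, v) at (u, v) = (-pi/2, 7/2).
H = -1/12

With E = 36, F = 0, G = 1, L = -6, M = 0, N = 0, assemble
  H = (EN − 2FM + GL) / (2(EG − F²)) = -1/12.
At (u, v) = (-pi/2, 7/2): H = -1/12.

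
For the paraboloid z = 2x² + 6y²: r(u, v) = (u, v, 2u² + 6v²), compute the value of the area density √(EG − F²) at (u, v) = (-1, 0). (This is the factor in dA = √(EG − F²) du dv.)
√(EG − F²)|_{(-1, 0)} = sqrt(17)

E = 16*u^2 + 1, F = 48*u*v, G = 144*v^2 + 1, so EG − F² = 16*u^2 + 144*v^2 + 1. Taking the positive square root: √(EG − F²) = sqrt(16*u^2 + 144*v^2 + 1). At (u, v) = (-1, 0): sqrt(17).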